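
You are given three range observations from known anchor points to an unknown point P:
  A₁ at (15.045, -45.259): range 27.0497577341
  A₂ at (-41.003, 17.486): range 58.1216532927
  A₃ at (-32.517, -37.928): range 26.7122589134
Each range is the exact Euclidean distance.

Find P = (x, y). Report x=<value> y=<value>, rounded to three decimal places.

x=-7.097 y=-29.721

eq1: (x − 15.045)² + (y + 45.259)² = 27.0497577341²
eq2: (x + 41.003)² + (y − 17.486)² = 58.1216532927²
eq3: (x + 32.517)² + (y + 37.928)² = 26.7122589134²
eq3−eq2, eq3−eq1 (x²,y² cancel):
  -16.972·x + 110.828·y = -3173.464073
  95.124·x − 14.662·y = -239.303984
det = -16.972·-14.662 − 110.828·95.124 = -10293.559208
x = (-3173.464073·-14.662 − 110.828·-239.303984) / -10293.559208 = -7.096759
y = (-16.972·-239.303984 − -3173.464073·95.124) / -10293.559208 = -29.720921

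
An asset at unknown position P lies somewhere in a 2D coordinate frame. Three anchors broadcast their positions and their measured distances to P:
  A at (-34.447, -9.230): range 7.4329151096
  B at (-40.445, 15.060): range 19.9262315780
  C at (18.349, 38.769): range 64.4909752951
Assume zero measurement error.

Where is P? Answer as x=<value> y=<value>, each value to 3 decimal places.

eq1: (x + 34.447)² + (y + 9.230)² = 7.4329151096²
eq2: (x + 40.445)² + (y − 15.060)² = 19.9262315780²
eq3: (x − 18.349)² + (y − 38.769)² = 64.4909752951²
eq3−eq1, eq3−eq2 (x²,y² cancel):
  -105.592·x − 95.998·y = 3535.905214
  -117.588·x − 47.418·y = 3784.911653
det = -105.592·-47.418 − -95.998·-117.588 = -6281.251368
x = (3535.905214·-47.418 − -95.998·3784.911653) / -6281.251368 = -31.152773
y = (-105.592·3784.911653 − 3535.905214·-117.588) / -6281.251368 = -2.566946

x=-31.153 y=-2.567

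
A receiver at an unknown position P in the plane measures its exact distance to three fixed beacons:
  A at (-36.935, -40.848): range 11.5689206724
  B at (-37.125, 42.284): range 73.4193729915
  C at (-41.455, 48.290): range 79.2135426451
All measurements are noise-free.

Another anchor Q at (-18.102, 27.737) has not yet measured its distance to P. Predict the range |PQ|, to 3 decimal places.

63.659

eq1: (x + 36.935)² + (y + 40.848)² = 11.5689206724²
eq2: (x + 37.125)² + (y − 42.284)² = 73.4193729915²
eq3: (x + 41.455)² + (y − 48.290)² = 79.2135426451²
eq1−eq3, eq1−eq2 (x²,y² cancel):
  -9.040·x + 178.276·y = -5123.257617
  -0.380·x + 166.264·y = -5123.115453
det = -9.040·166.264 − 178.276·-0.380 = -1435.281680
x = (-5123.257617·166.264 − 178.276·-5123.115453) / -1435.281680 = -42.859340
y = (-9.040·-5123.115453 − -5123.257617·-0.380) / -1435.281680 = -30.911093
|P − Q| = √((-42.859340 − -18.102)² + (-30.911093 − 27.737)²) = 63.659443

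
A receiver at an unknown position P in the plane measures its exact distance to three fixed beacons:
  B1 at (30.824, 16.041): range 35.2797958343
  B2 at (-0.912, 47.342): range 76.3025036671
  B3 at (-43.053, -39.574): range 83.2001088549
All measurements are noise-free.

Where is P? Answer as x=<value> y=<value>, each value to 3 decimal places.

x=37.462 y=-18.609

eq1: (x − 30.824)² + (y − 16.041)² = 35.2797958343²
eq2: (x + 0.912)² + (y − 47.342)² = 76.3025036671²
eq3: (x + 43.053)² + (y + 39.574)² = 83.2001088549²
eq2−eq1, eq2−eq3 (x²,y² cancel):
  63.472·x − 62.602·y = 3542.744021
  -84.282·x − 173.832·y = 77.379529
det = 63.472·-173.832 − -62.602·-84.282 = -16309.686468
x = (3542.744021·-173.832 − -62.602·77.379529) / -16309.686468 = 37.462288
y = (63.472·77.379529 − 3542.744021·-84.282) / -16309.686468 = -18.608634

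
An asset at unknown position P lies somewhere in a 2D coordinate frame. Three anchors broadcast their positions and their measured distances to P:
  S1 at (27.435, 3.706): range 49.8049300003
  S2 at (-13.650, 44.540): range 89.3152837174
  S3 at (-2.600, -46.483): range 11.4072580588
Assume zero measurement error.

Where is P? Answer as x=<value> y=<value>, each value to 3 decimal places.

x=7.942 y=-42.126

eq1: (x − 27.435)² + (y − 3.706)² = 49.8049300003²
eq2: (x + 13.650)² + (y − 44.540)² = 89.3152837174²
eq3: (x + 2.600)² + (y + 46.483)² = 11.4072580588²
eq1−eq2, eq1−eq3 (x²,y² cancel):
  -82.170·x + 81.668·y = -4092.968414
  -60.070·x − 100.378·y = 3751.421144
det = -82.170·-100.378 − 81.668·-60.070 = 13153.857020
x = (-4092.968414·-100.378 − 81.668·3751.421144) / 13153.857020 = 7.942379
y = (-82.170·3751.421144 − -4092.968414·-60.070) / 13153.857020 = -42.125963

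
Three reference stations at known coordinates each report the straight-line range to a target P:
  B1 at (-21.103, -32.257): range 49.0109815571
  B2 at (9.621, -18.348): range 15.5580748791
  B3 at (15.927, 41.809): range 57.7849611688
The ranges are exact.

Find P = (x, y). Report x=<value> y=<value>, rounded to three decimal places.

eq1: (x + 21.103)² + (y + 32.257)² = 49.0109815571²
eq2: (x − 9.621)² + (y + 18.348)² = 15.5580748791²
eq3: (x − 15.927)² + (y − 41.809)² = 57.7849611688²
eq3−eq1, eq3−eq2 (x²,y² cancel):
  -74.060·x − 148.132·y = 421.214272
  -12.612·x − 120.314·y = 1524.598978
det = -74.060·-120.314 − -148.132·-12.612 = 7042.214056
x = (421.214272·-120.314 − -148.132·1524.598978) / 7042.214056 = 24.873416
y = (-74.060·1524.598978 − 421.214272·-12.612) / 7042.214056 = -15.279207

x=24.873 y=-15.279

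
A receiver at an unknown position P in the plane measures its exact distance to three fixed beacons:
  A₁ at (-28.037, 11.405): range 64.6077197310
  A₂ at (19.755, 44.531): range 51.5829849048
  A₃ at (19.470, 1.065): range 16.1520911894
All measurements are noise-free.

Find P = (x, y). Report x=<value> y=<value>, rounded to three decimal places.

eq1: (x + 28.037)² + (y − 11.405)² = 64.6077197310²
eq2: (x − 19.755)² + (y − 44.531)² = 51.5829849048²
eq3: (x − 19.470)² + (y − 1.065)² = 16.1520911894²
eq1−eq3, eq1−eq2 (x²,y² cancel):
  95.014·x − 20.680·y = 3377.335130
  95.584·x + 66.252·y = 2970.475709
det = 95.014·66.252 − -20.680·95.584 = 8271.544648
x = (3377.335130·66.252 − -20.680·2970.475709) / 8271.544648 = 34.477798
y = (95.014·2970.475709 − 3377.335130·95.584) / 8271.544648 = -4.906269

x=34.478 y=-4.906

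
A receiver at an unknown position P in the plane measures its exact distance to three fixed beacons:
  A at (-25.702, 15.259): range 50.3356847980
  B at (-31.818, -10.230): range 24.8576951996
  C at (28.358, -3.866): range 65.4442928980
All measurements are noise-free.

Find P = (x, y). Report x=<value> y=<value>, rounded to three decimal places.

x=-29.232 y=-34.953

eq1: (x + 25.702)² + (y − 15.259)² = 50.3356847980²
eq2: (x + 31.818)² + (y + 10.230)² = 24.8576951996²
eq3: (x − 28.358)² + (y + 3.866)² = 65.4442928980²
eq1−eq2, eq1−eq3 (x²,y² cancel):
  -12.232·x − 50.978·y = 2139.384292
  108.120·x − 38.250·y = -1823.582074
det = -12.232·-38.250 − -50.978·108.120 = 5979.615360
x = (2139.384292·-38.250 − -50.978·-1823.582074) / 5979.615360 = -29.231649
y = (-12.232·-1823.582074 − 2139.384292·108.120) / 5979.615360 = -34.952779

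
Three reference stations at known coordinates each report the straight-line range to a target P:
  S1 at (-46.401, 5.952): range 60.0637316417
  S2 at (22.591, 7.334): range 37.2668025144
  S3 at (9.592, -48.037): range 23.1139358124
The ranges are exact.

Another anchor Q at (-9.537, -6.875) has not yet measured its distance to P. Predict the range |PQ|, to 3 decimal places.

23.453

eq1: (x + 46.401)² + (y − 5.952)² = 60.0637316417²
eq2: (x − 22.591)² + (y − 7.334)² = 37.2668025144²
eq3: (x − 9.592)² + (y + 48.037)² = 23.1139358124²
eq3−eq1, eq3−eq2 (x²,y² cancel):
  -111.986·x + 107.978·y = -3284.478558
  25.998·x + 110.742·y = -2689.979537
det = -111.986·110.742 − 107.978·25.998 = -15208.765656
x = (-3284.478558·110.742 − 107.978·-2689.979537) / -15208.765656 = 4.817690
y = (-111.986·-2689.979537 − -3284.478558·25.998) / -15208.765656 = -25.421519
|P − Q| = √((4.817690 − -9.537)² + (-25.421519 − -6.875)²) = 23.452729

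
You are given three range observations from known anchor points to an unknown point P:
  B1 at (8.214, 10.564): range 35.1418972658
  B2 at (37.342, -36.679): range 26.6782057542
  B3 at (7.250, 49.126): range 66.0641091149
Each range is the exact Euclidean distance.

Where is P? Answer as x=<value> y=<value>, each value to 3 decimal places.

eq1: (x − 8.214)² + (y − 10.564)² = 35.1418972658²
eq2: (x − 37.342)² + (y + 36.679)² = 26.6782057542²
eq3: (x − 7.250)² + (y − 49.126)² = 66.0641091149²
eq1−eq3, eq1−eq2 (x²,y² cancel):
  -1.928·x + 77.124·y = -842.655086
  58.256·x − 94.486·y = 3083.932394
det = -1.928·-94.486 − 77.124·58.256 = -4310.766736
x = (-842.655086·-94.486 − 77.124·3083.932394) / -4310.766736 = 36.704861
y = (-1.928·3083.932394 − -842.655086·58.256) / -4310.766736 = -10.008404

x=36.705 y=-10.008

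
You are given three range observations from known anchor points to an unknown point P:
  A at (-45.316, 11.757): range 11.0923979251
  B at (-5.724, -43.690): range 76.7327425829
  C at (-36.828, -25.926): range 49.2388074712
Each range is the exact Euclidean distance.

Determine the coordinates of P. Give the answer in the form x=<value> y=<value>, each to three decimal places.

eq1: (x + 45.316)² + (y − 11.757)² = 11.0923979251²
eq2: (x + 5.724)² + (y + 43.690)² = 76.7327425829²
eq3: (x + 36.828)² + (y + 25.926)² = 49.2388074712²
eq2−eq3, eq2−eq1 (x²,y² cancel):
  -62.208·x + 35.528·y = 3550.332407
  -79.184·x + 110.894·y = 6015.059122
det = -62.208·110.894 − 35.528·-79.184 = -4085.244800
x = (3550.332407·110.894 − 35.528·6015.059122) / -4085.244800 = -44.062853
y = (-62.208·6015.059122 − 3550.332407·-79.184) / -4085.244800 = 22.778384

x=-44.063 y=22.778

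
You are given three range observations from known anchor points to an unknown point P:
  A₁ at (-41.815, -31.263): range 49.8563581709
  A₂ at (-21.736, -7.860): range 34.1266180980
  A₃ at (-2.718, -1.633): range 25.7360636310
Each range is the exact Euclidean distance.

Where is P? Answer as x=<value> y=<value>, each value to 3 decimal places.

x=7.669 y=-25.180

eq1: (x + 41.815)² + (y + 31.263)² = 49.8563581709²
eq2: (x + 21.736)² + (y + 7.860)² = 34.1266180980²
eq3: (x + 2.718)² + (y + 1.633)² = 25.7360636310²
eq1−eq3, eq1−eq2 (x²,y² cancel):
  78.194·x + 59.260·y = -892.503702
  40.158·x + 46.806·y = -870.605711
det = 78.194·46.806 − 59.260·40.158 = 1280.185284
x = (-892.503702·46.806 − 59.260·-870.605711) / 1280.185284 = 7.668863
y = (78.194·-870.605711 − -892.503702·40.158) / 1280.185284 = -25.179933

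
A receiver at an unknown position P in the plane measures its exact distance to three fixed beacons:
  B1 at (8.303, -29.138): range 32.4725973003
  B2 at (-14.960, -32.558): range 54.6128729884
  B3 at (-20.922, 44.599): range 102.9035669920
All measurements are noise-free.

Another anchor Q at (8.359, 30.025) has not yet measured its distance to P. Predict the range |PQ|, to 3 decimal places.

eq1: (x − 8.303)² + (y + 29.138)² = 32.4725973003²
eq2: (x + 14.960)² + (y + 32.558)² = 54.6128729884²
eq3: (x + 20.922)² + (y − 44.599)² = 102.9035669920²
eq2−eq3, eq2−eq1 (x²,y² cancel):
  -11.924·x + 154.314·y = -6463.602283
  46.526·x + 6.840·y = 1562.234210
det = -11.924·6.840 − 154.314·46.526 = -7261.173324
x = (-6463.602283·6.840 − 154.314·1562.234210) / -7261.173324 = 39.289194
y = (-11.924·1562.234210 − -6463.602283·46.526) / -7261.173324 = -38.850123
|P − Q| = √((39.289194 − 8.359)² + (-38.850123 − 30.025)²) = 75.501388

75.501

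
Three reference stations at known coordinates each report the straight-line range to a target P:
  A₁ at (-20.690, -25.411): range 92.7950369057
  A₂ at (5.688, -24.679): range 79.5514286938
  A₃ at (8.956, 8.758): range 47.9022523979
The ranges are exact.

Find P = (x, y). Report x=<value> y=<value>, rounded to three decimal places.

x=33.688 y=49.782

eq1: (x + 20.690)² + (y + 25.411)² = 92.7950369057²
eq2: (x − 5.688)² + (y + 24.679)² = 79.5514286938²
eq3: (x − 8.956)² + (y − 8.758)² = 47.9022523979²
eq1−eq2, eq1−eq3 (x²,y² cancel):
  52.756·x + 1.464·y = 1850.100431
  59.292·x + 68.338·y = 5399.410569
det = 52.756·68.338 − 1.464·59.292 = 3518.436040
x = (1850.100431·68.338 − 1.464·5399.410569) / 3518.436040 = 33.687532
y = (52.756·5399.410569 − 1850.100431·59.292) / 3518.436040 = 49.782104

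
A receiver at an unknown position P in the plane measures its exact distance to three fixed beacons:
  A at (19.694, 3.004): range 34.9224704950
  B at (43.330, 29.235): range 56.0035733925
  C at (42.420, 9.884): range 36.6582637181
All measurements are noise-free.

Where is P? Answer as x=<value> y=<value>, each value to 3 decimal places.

x=38.310 y=-26.543

eq1: (x − 19.694)² + (y − 3.004)² = 34.9224704950²
eq2: (x − 43.330)² + (y − 29.235)² = 56.0035733925²
eq3: (x − 42.420)² + (y − 9.884)² = 36.6582637181²
eq3−eq2, eq3−eq1 (x²,y² cancel):
  1.820·x + 38.702·y = -957.547665
  -45.452·x − 13.760·y = -1376.022851
det = 1.820·-13.760 − 38.702·-45.452 = 1734.040104
x = (-957.547665·-13.760 − 38.702·-1376.022851) / 1734.040104 = 38.309778
y = (1.820·-1376.022851 − -957.547665·-45.452) / 1734.040104 = -26.543110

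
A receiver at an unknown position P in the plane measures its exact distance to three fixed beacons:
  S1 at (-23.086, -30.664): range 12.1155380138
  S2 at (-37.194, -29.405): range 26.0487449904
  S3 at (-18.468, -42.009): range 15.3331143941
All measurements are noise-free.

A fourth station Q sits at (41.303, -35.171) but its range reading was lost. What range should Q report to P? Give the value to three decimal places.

eq1: (x + 23.086)² + (y + 30.664)² = 12.1155380138²
eq2: (x + 37.194)² + (y + 29.405)² = 26.0487449904²
eq3: (x + 18.468)² + (y + 42.009)² = 15.3331143941²
eq2−eq1, eq2−eq3 (x²,y² cancel):
  28.216·x − 2.518·y = -243.052515
  37.452·x − 25.208·y = 301.208163
det = 28.216·-25.208 − -2.518·37.452 = -616.964792
x = (-243.052515·-25.208 − -2.518·301.208163) / -616.964792 = -11.159972
y = (28.216·301.208163 − -243.052515·37.452) / -616.964792 = -28.529492
|P − Q| = √((-11.159972 − 41.303)² + (-28.529492 − -35.171)²) = 52.881689

52.882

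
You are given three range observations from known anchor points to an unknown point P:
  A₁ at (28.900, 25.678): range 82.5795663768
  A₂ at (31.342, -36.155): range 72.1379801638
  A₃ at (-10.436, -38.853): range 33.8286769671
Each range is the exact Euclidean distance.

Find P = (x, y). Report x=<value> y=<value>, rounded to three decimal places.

x=-39.195 y=-21.039

eq1: (x − 28.900)² + (y − 25.678)² = 82.5795663768²
eq2: (x − 31.342)² + (y + 36.155)² = 72.1379801638²
eq3: (x + 10.436)² + (y + 38.853)² = 33.8286769671²
eq1−eq3, eq1−eq2 (x²,y² cancel):
  -78.672·x − 129.062·y = 5798.901419
  4.884·x − 123.666·y = 2410.431906
det = -78.672·-123.666 − -129.062·4.884 = 10359.390360
x = (5798.901419·-123.666 − -129.062·2410.431906) / 10359.390360 = -39.194563
y = (-78.672·2410.431906 − 5798.901419·4.884) / 10359.390360 = -21.039398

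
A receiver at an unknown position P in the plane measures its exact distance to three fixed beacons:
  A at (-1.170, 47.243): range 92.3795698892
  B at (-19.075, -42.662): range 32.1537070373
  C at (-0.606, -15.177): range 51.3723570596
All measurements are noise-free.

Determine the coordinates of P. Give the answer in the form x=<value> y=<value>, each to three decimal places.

x=-49.275 y=-31.624

eq1: (x + 1.170)² + (y − 47.243)² = 92.3795698892²
eq2: (x + 19.075)² + (y + 42.662)² = 32.1537070373²
eq3: (x + 0.606)² + (y + 15.177)² = 51.3723570596²
eq1−eq3, eq1−eq2 (x²,y² cancel):
  1.128·x − 124.840·y = 3892.304479
  -35.810·x − 179.810·y = 7450.755977
det = 1.128·-179.810 − -124.840·-35.810 = -4673.346080
x = (3892.304479·-179.810 − -124.840·7450.755977) / -4673.346080 = -49.274568
y = (1.128·7450.755977 − 3892.304479·-35.810) / -4673.346080 = -31.623568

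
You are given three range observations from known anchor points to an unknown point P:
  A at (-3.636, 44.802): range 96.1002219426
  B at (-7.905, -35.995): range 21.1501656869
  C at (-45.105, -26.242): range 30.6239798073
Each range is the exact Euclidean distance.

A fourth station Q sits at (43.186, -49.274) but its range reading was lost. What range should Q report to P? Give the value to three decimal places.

eq1: (x + 3.636)² + (y − 44.802)² = 96.1002219426²
eq2: (x + 7.905)² + (y + 35.995)² = 21.1501656869²
eq3: (x + 45.105)² + (y + 26.242)² = 30.6239798073²
eq3−eq2, eq3−eq1 (x²,y² cancel):
  74.400·x − 19.506·y = -874.475908
  82.938·x + 142.088·y = -9000.088407
det = 74.400·142.088 − -19.506·82.938 = 12189.135828
x = (-874.475908·142.088 − -19.506·-9000.088407) / 12189.135828 = -24.596351
y = (74.400·-9000.088407 − -874.475908·82.938) / 12189.135828 = -48.984547
|P − Q| = √((-24.596351 − 43.186)² + (-48.984547 − -49.274)²) = 67.782969

67.783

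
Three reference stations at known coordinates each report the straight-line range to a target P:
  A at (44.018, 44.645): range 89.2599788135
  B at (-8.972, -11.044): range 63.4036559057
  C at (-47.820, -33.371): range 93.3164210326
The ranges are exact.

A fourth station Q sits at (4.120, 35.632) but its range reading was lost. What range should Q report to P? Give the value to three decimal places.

89.974

eq1: (x − 44.018)² + (y − 44.645)² = 89.2599788135²
eq2: (x + 8.972)² + (y + 11.044)² = 63.4036559057²
eq3: (x + 47.820)² + (y + 33.371)² = 93.3164210326²
eq2−eq1, eq2−eq3 (x²,y² cancel):
  105.980·x + 111.378·y = -219.026607
  -77.696·x − 44.654·y = -1490.021531
det = 105.980·-44.654 − 111.378·-77.696 = 3921.194168
x = (-219.026607·-44.654 − 111.378·-1490.021531) / 3921.194168 = 44.816968
y = (105.980·-1490.021531 − -219.026607·-77.696) / 3921.194168 = -44.611403
|P − Q| = √((44.816968 − 4.120)² + (-44.611403 − 35.632)²) = 89.973590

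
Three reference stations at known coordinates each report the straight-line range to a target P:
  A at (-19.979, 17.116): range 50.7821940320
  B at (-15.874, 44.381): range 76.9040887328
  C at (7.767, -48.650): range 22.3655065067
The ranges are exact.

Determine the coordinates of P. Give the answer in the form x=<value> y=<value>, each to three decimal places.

x=-7.202 y=-32.033

eq1: (x + 19.979)² + (y − 17.116)² = 50.7821940320²
eq2: (x + 15.874)² + (y − 44.381)² = 76.9040887328²
eq3: (x − 7.767)² + (y + 48.650)² = 22.3655065067²
eq3−eq1, eq3−eq2 (x²,y² cancel):
  -55.492·x + 131.532·y = -3813.646241
  -47.282·x + 186.062·y = -5619.514735
det = -55.492·186.062 − 131.532·-47.282 = -4105.856480
x = (-3813.646241·186.062 − 131.532·-5619.514735) / -4105.856480 = -7.202240
y = (-55.492·-5619.514735 − -3813.646241·-47.282) / -4105.856480 = -32.032608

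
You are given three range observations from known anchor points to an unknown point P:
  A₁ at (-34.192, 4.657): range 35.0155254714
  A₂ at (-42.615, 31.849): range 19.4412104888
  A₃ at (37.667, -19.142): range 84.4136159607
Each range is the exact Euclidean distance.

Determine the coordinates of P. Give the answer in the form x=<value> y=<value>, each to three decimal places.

eq1: (x + 34.192)² + (y − 4.657)² = 35.0155254714²
eq2: (x + 42.615)² + (y − 31.849)² = 19.4412104888²
eq3: (x − 37.667)² + (y + 19.142)² = 84.4136159607²
eq2−eq1, eq2−eq3 (x²,y² cancel):
  16.846·x − 54.384·y = -2487.742872
  160.564·x − 101.982·y = -7792.875867
det = 16.846·-101.982 − -54.384·160.564 = 7014.123804
x = (-2487.742872·-101.982 − -54.384·-7792.875867) / 7014.123804 = -24.251464
y = (16.846·-7792.875867 − -2487.742872·160.564) / 7014.123804 = 38.231883

x=-24.251 y=38.232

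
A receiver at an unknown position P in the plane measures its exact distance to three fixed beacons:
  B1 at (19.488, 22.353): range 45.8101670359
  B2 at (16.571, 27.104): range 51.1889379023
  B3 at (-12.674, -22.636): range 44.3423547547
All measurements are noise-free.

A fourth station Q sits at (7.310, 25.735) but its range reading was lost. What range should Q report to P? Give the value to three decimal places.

53.418

eq1: (x − 19.488)² + (y − 22.353)² = 45.8101670359²
eq2: (x − 16.571)² + (y − 27.104)² = 51.1889379023²
eq3: (x + 12.674)² + (y + 22.636)² = 44.3423547547²
eq1−eq2, eq1−eq3 (x²,y² cancel):
  -5.834·x + 9.502·y = -391.949856
  -64.324·x − 89.978·y = -74.093002
det = -5.834·-89.978 − 9.502·-64.324 = 1136.138300
x = (-391.949856·-89.978 − 9.502·-74.093002) / 1136.138300 = 31.660667
y = (-5.834·-74.093002 − -391.949856·-64.324) / 1136.138300 = -21.810306
|P − Q| = √((31.660667 − 7.310)² + (-21.810306 − 25.735)²) = 53.418265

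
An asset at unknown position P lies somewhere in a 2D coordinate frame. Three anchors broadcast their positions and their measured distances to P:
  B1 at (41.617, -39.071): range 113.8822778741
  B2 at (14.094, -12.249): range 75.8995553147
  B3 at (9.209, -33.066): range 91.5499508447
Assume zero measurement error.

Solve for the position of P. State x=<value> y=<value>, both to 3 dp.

eq1: (x − 41.617)² + (y + 39.071)² = 113.8822778741²
eq2: (x − 14.094)² + (y + 12.249)² = 75.8995553147²
eq3: (x − 9.209)² + (y + 33.066)² = 91.5499508447²
eq3−eq1, eq3−eq2 (x²,y² cancel):
  64.816·x − 12.010·y = -2507.428021
  9.770·x + 41.634·y = 1791.163803
det = 64.816·41.634 − -12.010·9.770 = 2815.887044
x = (-2507.428021·41.634 − -12.010·1791.163803) / 2815.887044 = -29.433844
y = (64.816·1791.163803 − -2507.428021·9.770) / 2815.887044 = 49.928723

x=-29.434 y=49.929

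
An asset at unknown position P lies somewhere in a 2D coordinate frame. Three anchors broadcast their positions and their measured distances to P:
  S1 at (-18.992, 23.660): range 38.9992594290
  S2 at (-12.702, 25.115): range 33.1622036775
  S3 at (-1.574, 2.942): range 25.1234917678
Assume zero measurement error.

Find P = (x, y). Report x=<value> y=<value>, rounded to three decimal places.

x=19.395 y=16.779

eq1: (x + 18.992)² + (y − 23.660)² = 38.9992594290²
eq2: (x + 12.702)² + (y − 25.115)² = 33.1622036775²
eq3: (x + 1.574)² + (y − 2.942)² = 25.1234917678²
eq1−eq3, eq1−eq2 (x²,y² cancel):
  34.836·x − 41.436·y = -19.606427
  12.580·x + 2.910·y = 292.822848
det = 34.836·2.910 − -41.436·12.580 = 622.637640
x = (-19.606427·2.910 − -41.436·292.822848) / 622.637640 = 19.395475
y = (34.836·292.822848 − -19.606427·12.580) / 622.637640 = 16.779303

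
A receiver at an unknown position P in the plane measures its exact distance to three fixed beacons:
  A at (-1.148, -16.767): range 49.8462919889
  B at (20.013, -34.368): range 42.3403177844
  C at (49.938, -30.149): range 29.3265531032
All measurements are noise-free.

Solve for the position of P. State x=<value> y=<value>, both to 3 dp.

eq1: (x + 1.148)² + (y + 16.767)² = 49.8462919889²
eq2: (x − 20.013)² + (y + 34.368)² = 42.3403177844²
eq3: (x − 49.938)² + (y + 30.149)² = 29.3265531032²
eq3−eq1, eq3−eq2 (x²,y² cancel):
  -102.172·x + 26.764·y = -4744.921960
  -59.850·x − 8.438·y = -2753.742245
det = -102.172·-8.438 − 26.764·-59.850 = 2463.952736
x = (-4744.921960·-8.438 − 26.764·-2753.742245) / 2463.952736 = 46.161116
y = (-102.172·-2753.742245 − -4744.921960·-59.850) / 2463.952736 = -1.066671

x=46.161 y=-1.067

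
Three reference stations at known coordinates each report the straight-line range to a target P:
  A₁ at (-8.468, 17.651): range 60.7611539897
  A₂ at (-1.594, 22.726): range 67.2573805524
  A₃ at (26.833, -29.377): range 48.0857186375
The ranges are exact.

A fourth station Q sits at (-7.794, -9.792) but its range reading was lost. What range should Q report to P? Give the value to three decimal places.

eq1: (x + 8.468)² + (y − 17.651)² = 60.7611539897²
eq2: (x + 1.594)² + (y − 22.726)² = 67.2573805524²
eq3: (x − 26.833)² + (y + 29.377)² = 48.0857186375²
eq2−eq3, eq2−eq1 (x²,y² cancel):
  56.854·x − 104.206·y = 3275.325008
  -13.748·x − 10.150·y = 695.890318
det = 56.854·-10.150 − -104.206·-13.748 = -2009.692188
x = (3275.325008·-10.150 − -104.206·695.890318) / -2009.692188 = -19.541001
y = (56.854·695.890318 − 3275.325008·-13.748) / -2009.692188 = -42.092673
|P − Q| = √((-19.541001 − -7.794)² + (-42.092673 − -9.792)²) = 34.370416

34.370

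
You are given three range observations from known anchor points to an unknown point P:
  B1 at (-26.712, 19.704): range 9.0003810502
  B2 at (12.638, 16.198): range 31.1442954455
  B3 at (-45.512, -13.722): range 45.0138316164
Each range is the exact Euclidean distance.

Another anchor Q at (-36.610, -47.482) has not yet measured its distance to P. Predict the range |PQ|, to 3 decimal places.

eq1: (x + 26.712)² + (y − 19.704)² = 9.0003810502²
eq2: (x − 12.638)² + (y − 16.198)² = 31.1442954455²
eq3: (x + 45.512)² + (y + 13.722)² = 45.0138316164²
eq3−eq2, eq3−eq1 (x²,y² cancel):
  116.300·x + 59.840·y = -781.263282
  37.600·x + 66.852·y = 787.381310
det = 116.300·66.852 − 59.840·37.600 = 5524.903600
x = (-781.263282·66.852 − 59.840·787.381310) / 5524.903600 = -17.981474
y = (116.300·787.381310 − -781.263282·37.600) / 5524.903600 = 21.891413
|P − Q| = √((-17.981474 − -36.610)² + (21.891413 − -47.482)²) = 71.830999

71.831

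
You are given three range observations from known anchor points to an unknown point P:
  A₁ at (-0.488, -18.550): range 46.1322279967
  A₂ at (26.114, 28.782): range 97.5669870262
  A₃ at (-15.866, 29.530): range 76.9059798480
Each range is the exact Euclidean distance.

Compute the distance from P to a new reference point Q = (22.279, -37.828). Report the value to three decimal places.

eq1: (x + 0.488)² + (y + 18.550)² = 46.1322279967²
eq2: (x − 26.114)² + (y − 28.782)² = 97.5669870262²
eq3: (x + 15.866)² + (y − 29.530)² = 76.9059798480²
eq1−eq2, eq1−eq3 (x²,y² cancel):
  53.204·x + 94.664·y = -6225.130621
  -30.756·x + 96.160·y = -3006.937064
det = 53.204·96.160 − 94.664·-30.756 = 8027.582624
x = (-6225.130621·96.160 − 94.664·-3006.937064) / 8027.582624 = -39.110139
y = (53.204·-3006.937064 − -6225.130621·-30.756) / 8027.582624 = -43.779206
|P − Q| = √((-39.110139 − 22.279)² + (-43.779206 − -37.828)²) = 61.676926

61.677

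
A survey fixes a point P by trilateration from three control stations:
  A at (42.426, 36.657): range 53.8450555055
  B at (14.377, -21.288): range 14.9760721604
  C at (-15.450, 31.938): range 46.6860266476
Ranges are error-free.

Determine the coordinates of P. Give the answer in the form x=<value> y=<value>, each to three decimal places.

x=10.621 y=-6.791

eq1: (x − 42.426)² + (y − 36.657)² = 53.8450555055²
eq2: (x − 14.377)² + (y + 21.288)² = 14.9760721604²
eq3: (x + 15.450)² + (y − 31.938)² = 46.6860266476²
eq1−eq3, eq1−eq2 (x²,y² cancel):
  -115.752·x − 9.438·y = -1165.257863
  -56.098·x − 115.890·y = 191.183213
det = -115.752·-115.890 − -9.438·-56.098 = 12885.046356
x = (-1165.257863·-115.890 − -9.438·191.183213) / 12885.046356 = 10.620538
y = (-115.752·191.183213 − -1165.257863·-56.098) / 12885.046356 = -6.790699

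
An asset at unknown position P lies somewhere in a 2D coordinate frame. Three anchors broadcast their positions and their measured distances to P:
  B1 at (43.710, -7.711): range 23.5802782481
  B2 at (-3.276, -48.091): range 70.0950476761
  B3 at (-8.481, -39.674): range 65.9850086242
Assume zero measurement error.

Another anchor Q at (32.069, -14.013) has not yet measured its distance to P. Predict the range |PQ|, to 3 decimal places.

26.633

eq1: (x − 43.710)² + (y + 7.711)² = 23.5802782481²
eq2: (x + 3.276)² + (y + 48.091)² = 70.0950476761²
eq3: (x + 8.481)² + (y + 39.674)² = 65.9850086242²
eq2−eq3, eq2−eq1 (x²,y² cancel):
  -10.410·x + 16.834·y = -118.228474
  93.972·x + 80.760·y = 4003.833350
det = -10.410·80.760 − 16.834·93.972 = -2422.636248
x = (-118.228474·80.760 − 16.834·4003.833350) / -2422.636248 = 31.762367
y = (-10.410·4003.833350 − -118.228474·93.972) / -2422.636248 = 12.618378
|P − Q| = √((31.762367 − 32.069)² + (12.618378 − -14.013)²) = 26.633143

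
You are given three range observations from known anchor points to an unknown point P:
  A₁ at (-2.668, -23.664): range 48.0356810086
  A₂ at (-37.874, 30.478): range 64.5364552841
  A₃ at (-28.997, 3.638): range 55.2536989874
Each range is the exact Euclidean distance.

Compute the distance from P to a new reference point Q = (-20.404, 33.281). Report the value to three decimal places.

eq1: (x + 2.668)² + (y + 23.664)² = 48.0356810086²
eq2: (x + 37.874)² + (y − 30.478)² = 64.5364552841²
eq3: (x + 28.997)² + (y − 3.638)² = 55.2536989874²
eq2−eq1, eq2−eq3 (x²,y² cancel):
  70.412·x − 108.284·y = 61.282171
  17.754·x − 53.680·y = -397.304498
det = 70.412·-53.680 − -108.284·17.754 = -1857.242024
x = (61.282171·-53.680 − -108.284·-397.304498) / -1857.242024 = 24.935548
y = (70.412·-397.304498 − 61.282171·17.754) / -1857.242024 = 15.648476
|P − Q| = √((24.935548 − -20.404)² + (15.648476 − 33.281)²) = 48.647513

48.648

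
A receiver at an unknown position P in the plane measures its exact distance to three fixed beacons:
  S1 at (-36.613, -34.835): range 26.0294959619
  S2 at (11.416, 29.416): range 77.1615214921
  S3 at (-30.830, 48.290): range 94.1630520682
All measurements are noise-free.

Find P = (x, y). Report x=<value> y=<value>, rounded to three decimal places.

x=-12.259 y=-44.024

eq1: (x + 36.613)² + (y + 34.835)² = 26.0294959619²
eq2: (x − 11.416)² + (y − 29.416)² = 77.1615214921²
eq3: (x + 30.830)² + (y − 48.290)² = 94.1630520682²
eq1−eq2, eq1−eq3 (x²,y² cancel):
  96.058·x + 128.502·y = -6834.728621
  11.566·x + 166.250·y = -7460.721709
det = 96.058·166.250 − 128.502·11.566 = 14483.388368
x = (-6834.728621·166.250 − 128.502·-7460.721709) / 14483.388368 = -12.259284
y = (96.058·-7460.721709 − -6834.728621·11.566) / 14483.388368 = -44.023644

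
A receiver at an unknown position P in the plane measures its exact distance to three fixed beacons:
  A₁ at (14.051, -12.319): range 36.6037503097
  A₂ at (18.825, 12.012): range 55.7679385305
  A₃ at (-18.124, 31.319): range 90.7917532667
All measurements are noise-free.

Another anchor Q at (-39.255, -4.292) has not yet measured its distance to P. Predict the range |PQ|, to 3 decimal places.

eq1: (x − 14.051)² + (y + 12.319)² = 36.6037503097²
eq2: (x − 18.825)² + (y − 12.012)² = 55.7679385305²
eq3: (x + 18.124)² + (y − 31.319)² = 90.7917532667²
eq1−eq3, eq1−eq2 (x²,y² cancel):
  -64.350·x + 87.276·y = -5943.137150
  9.548·x + 48.662·y = -1620.748024
det = -64.350·48.662 − 87.276·9.548 = -3964.710948
x = (-5943.137150·48.662 − 87.276·-1620.748024) / -3964.710948 = 37.266912
y = (-64.350·-1620.748024 − -5943.137150·9.548) / -3964.710948 = -40.618398
|P − Q| = √((37.266912 − -39.255)² + (-40.618398 − -4.292)²) = 84.706613

84.707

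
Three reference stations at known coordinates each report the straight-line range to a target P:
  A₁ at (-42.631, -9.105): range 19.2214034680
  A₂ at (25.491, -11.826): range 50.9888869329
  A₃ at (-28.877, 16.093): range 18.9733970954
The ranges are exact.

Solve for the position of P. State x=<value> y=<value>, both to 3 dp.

eq1: (x + 42.631)² + (y + 9.105)² = 19.2214034680²
eq2: (x − 25.491)² + (y + 11.826)² = 50.9888869329²
eq3: (x + 28.877)² + (y − 16.093)² = 18.9733970954²
eq3−eq1, eq3−eq2 (x²,y² cancel):
  -27.508·x − 50.396·y = 797.964854
  108.736·x − 55.838·y = -2543.097214
det = -27.508·-55.838 − -50.396·108.736 = 7015.851160
x = (797.964854·-55.838 − -50.396·-2543.097214) / 7015.851160 = -24.618351
y = (-27.508·-2543.097214 − 797.964854·108.736) / 7015.851160 = -2.396286

x=-24.618 y=-2.396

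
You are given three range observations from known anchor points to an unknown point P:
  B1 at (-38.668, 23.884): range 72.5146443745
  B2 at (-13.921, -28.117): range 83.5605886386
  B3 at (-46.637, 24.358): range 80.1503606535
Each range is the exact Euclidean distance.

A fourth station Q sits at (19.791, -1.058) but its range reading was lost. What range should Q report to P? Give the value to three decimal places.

44.623

eq1: (x + 38.668)² + (y − 23.884)² = 72.5146443745²
eq2: (x + 13.921)² + (y + 28.117)² = 83.5605886386²
eq3: (x + 46.637)² + (y − 24.358)² = 80.1503606535²
eq1−eq2, eq1−eq3 (x²,y² cancel):
  49.494·x − 104.002·y = -2805.298075
  -15.938·x + 0.948·y = -463.044411
det = 49.494·0.948 − -104.002·-15.938 = -1610.663564
x = (-2805.298075·0.948 − -104.002·-463.044411) / -1610.663564 = 31.550330
y = (49.494·-463.044411 − -2805.298075·-15.938) / -1610.663564 = 41.988136
|P − Q| = √((31.550330 − 19.791)² + (41.988136 − -1.058)²) = 44.623443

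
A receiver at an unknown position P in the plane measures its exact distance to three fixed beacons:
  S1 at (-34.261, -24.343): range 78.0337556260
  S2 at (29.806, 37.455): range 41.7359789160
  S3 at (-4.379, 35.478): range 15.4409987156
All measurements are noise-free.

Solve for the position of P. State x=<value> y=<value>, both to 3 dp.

x=-10.050 y=49.840

eq1: (x + 34.261)² + (y + 24.343)² = 78.0337556260²
eq2: (x − 29.806)² + (y − 37.455)² = 41.7359789160²
eq3: (x + 4.379)² + (y − 35.478)² = 15.4409987156²
eq2−eq3, eq2−eq1 (x²,y² cancel):
  -68.370·x − 3.954·y = 490.056959
  -128.134·x − 123.596·y = -4872.251972
det = -68.370·-123.596 − -3.954·-128.134 = 7943.616684
x = (490.056959·-123.596 − -3.954·-4872.251972) / 7943.616684 = -10.050078
y = (-68.370·-4872.251972 − 490.056959·-128.134) / 7943.616684 = 49.839870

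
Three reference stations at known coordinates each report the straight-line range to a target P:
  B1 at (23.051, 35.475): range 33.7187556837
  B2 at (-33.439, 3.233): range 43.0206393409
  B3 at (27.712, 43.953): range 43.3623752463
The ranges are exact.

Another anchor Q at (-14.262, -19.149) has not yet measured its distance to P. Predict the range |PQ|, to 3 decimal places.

33.619

eq1: (x − 23.051)² + (y − 35.475)² = 33.7187556837²
eq2: (x + 33.439)² + (y − 3.233)² = 43.0206393409²
eq3: (x − 27.712)² + (y − 43.953)² = 43.3623752463²
eq2−eq1, eq2−eq3 (x²,y² cancel):
  112.980·x + 64.484·y = 1375.026140
  122.302·x + 81.440·y = 1541.681965
det = 112.980·81.440 − 64.484·122.302 = 1314.569032
x = (1375.026140·81.440 − 64.484·1541.681965) / 1314.569032 = 9.560783
y = (112.980·1541.681965 − 1375.026140·122.302) / 1314.569032 = 4.572435
|P − Q| = √((9.560783 − -14.262)² + (4.572435 − -19.149)²) = 33.618915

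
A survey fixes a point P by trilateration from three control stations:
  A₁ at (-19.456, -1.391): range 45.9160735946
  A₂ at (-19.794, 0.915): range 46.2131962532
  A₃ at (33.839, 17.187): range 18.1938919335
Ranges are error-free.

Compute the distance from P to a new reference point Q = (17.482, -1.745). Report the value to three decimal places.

9.232

eq1: (x + 19.456)² + (y + 1.391)² = 45.9160735946²
eq2: (x + 19.794)² + (y − 0.915)² = 46.2131962532²
eq3: (x − 33.839)² + (y − 17.187)² = 18.1938919335²
eq2−eq1, eq2−eq3 (x²,y² cancel):
  0.676·x − 4.612·y = 15.204850
  107.266·x + 32.544·y = 2852.473033
det = 0.676·32.544 − -4.612·107.266 = 516.710536
x = (15.204850·32.544 − -4.612·2852.473033) / 516.710536 = 26.417948
y = (0.676·2852.473033 − 15.204850·107.266) / 516.710536 = 0.575387
|P − Q| = √((26.417948 − 17.482)² + (0.575387 − -1.745)²) = 9.232300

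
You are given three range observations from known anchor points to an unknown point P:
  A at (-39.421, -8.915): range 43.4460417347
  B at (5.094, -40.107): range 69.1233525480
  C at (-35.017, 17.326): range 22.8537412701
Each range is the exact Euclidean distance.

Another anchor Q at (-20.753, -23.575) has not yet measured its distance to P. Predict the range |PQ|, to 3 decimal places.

50.353

eq1: (x + 39.421)² + (y + 8.915)² = 43.4460417347²
eq2: (x − 5.094)² + (y + 40.107)² = 69.1233525480²
eq3: (x + 35.017)² + (y − 17.326)² = 22.8537412701²
eq2−eq3, eq2−eq1 (x²,y² cancel):
  -80.222·x + 114.866·y = 4147.604657
  -89.030·x + 62.384·y = 2889.451506
det = -80.222·62.384 − 114.866·-89.030 = 5221.950732
x = (4147.604657·62.384 − 114.866·2889.451506) / 5221.950732 = -14.009241
y = (-80.222·2889.451506 − 4147.604657·-89.030) / 5221.950732 = 26.324198
|P − Q| = √((-14.009241 − -20.753)² + (26.324198 − -23.575)²) = 50.352837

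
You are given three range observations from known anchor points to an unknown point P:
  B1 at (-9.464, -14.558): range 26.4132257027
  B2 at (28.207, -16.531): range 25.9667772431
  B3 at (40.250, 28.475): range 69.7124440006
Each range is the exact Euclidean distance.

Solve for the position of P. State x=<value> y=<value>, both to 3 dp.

x=8.731 y=-33.705

eq1: (x + 9.464)² + (y + 14.558)² = 26.4132257027²
eq2: (x − 28.207)² + (y + 16.531)² = 25.9667772431²
eq3: (x − 40.250)² + (y − 28.475)² = 69.7124440006²
eq2−eq1, eq2−eq3 (x²,y² cancel):
  -75.342·x + 3.946·y = -790.791122
  24.086·x + 90.012·y = -2823.572013
det = -75.342·90.012 − 3.946·24.086 = -6876.727460
x = (-790.791122·90.012 − 3.946·-2823.572013) / -6876.727460 = 8.730734
y = (-75.342·-2823.572013 − -790.791122·24.086) / -6876.727460 = -33.705067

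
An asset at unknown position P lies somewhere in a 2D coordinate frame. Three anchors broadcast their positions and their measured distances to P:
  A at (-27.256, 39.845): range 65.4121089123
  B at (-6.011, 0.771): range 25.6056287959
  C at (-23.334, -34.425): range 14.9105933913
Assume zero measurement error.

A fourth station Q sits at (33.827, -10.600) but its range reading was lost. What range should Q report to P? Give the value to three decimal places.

48.436

eq1: (x + 27.256)² + (y − 39.845)² = 65.4121089123²
eq2: (x + 6.011)² + (y − 0.771)² = 25.6056287959²
eq3: (x + 23.334)² + (y + 34.425)² = 14.9105933913²
eq3−eq1, eq3−eq2 (x²,y² cancel):
  -7.844·x + 148.540·y = -3455.460817
  34.646·x + 70.392·y = -2126.152050
det = -7.844·70.392 − 148.540·34.646 = -5698.471688
x = (-3455.460817·70.392 − 148.540·-2126.152050) / -5698.471688 = -12.737069
y = (-7.844·-2126.152050 − -3455.460817·34.646) / -5698.471688 = -23.935441
|P − Q| = √((-12.737069 − 33.827)² + (-23.935441 − -10.600)²) = 48.436004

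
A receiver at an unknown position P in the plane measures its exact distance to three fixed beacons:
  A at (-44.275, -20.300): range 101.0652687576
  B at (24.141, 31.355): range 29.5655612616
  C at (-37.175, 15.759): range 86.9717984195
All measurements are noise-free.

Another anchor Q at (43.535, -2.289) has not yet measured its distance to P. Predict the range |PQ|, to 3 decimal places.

19.949

eq1: (x + 44.275)² + (y + 20.300)² = 101.0652687576²
eq2: (x − 24.141)² + (y − 31.355)² = 29.5655612616²
eq3: (x + 37.175)² + (y − 15.759)² = 86.9717984195²
eq3−eq1, eq3−eq2 (x²,y² cancel):
  -14.200·x − 72.118·y = -1908.055910
  122.632·x + 31.192·y = 6625.568508
det = -14.200·31.192 − -72.118·122.632 = 8401.048176
x = (-1908.055910·31.192 − -72.118·6625.568508) / 8401.048176 = 49.792200
y = (-14.200·6625.568508 − -1908.055910·122.632) / 8401.048176 = 16.653355
|P − Q| = √((49.792200 − 43.535)² + (16.653355 − -2.289)²) = 19.949069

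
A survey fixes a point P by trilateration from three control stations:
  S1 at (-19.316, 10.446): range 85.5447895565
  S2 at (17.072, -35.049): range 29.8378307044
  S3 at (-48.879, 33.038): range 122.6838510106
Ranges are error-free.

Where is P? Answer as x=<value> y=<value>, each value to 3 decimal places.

x=44.715 y=-46.281

eq1: (x + 19.316)² + (y − 10.446)² = 85.5447895565²
eq2: (x − 17.072)² + (y + 35.049)² = 29.8378307044²
eq3: (x + 48.879)² + (y − 33.038)² = 122.6838510106²
eq3−eq2, eq3−eq1 (x²,y² cancel):
  131.902·x − 136.174·y = 12200.250658
  59.126·x − 45.184·y = 4734.976966
det = 131.902·-45.184 − -136.174·59.126 = 2091.563956
x = (12200.250658·-45.184 − -136.174·4734.976966) / 2091.563956 = 44.715165
y = (131.902·4734.976966 − 12200.250658·59.126) / 2091.563956 = -46.280721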